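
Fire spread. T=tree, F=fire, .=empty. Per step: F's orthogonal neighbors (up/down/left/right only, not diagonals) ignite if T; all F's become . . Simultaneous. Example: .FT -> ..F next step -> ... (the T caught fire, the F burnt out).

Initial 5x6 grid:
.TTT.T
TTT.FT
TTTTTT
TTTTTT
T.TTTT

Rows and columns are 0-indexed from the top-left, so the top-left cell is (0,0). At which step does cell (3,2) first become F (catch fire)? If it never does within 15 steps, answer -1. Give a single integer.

Step 1: cell (3,2)='T' (+2 fires, +1 burnt)
Step 2: cell (3,2)='T' (+4 fires, +2 burnt)
Step 3: cell (3,2)='T' (+4 fires, +4 burnt)
Step 4: cell (3,2)='F' (+5 fires, +4 burnt)
  -> target ignites at step 4
Step 5: cell (3,2)='.' (+5 fires, +5 burnt)
Step 6: cell (3,2)='.' (+4 fires, +5 burnt)
Step 7: cell (3,2)='.' (+1 fires, +4 burnt)
Step 8: cell (3,2)='.' (+0 fires, +1 burnt)
  fire out at step 8

4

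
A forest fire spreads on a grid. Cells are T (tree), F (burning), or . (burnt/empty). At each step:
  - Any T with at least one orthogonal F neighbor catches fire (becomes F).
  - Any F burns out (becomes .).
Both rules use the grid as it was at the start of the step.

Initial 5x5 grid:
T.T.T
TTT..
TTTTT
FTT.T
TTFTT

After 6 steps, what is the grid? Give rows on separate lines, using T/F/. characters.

Step 1: 6 trees catch fire, 2 burn out
  T.T.T
  TTT..
  FTTTT
  .FF.T
  FF.FT
Step 2: 4 trees catch fire, 6 burn out
  T.T.T
  FTT..
  .FFTT
  ....T
  ....F
Step 3: 5 trees catch fire, 4 burn out
  F.T.T
  .FF..
  ...FT
  ....F
  .....
Step 4: 2 trees catch fire, 5 burn out
  ..F.T
  .....
  ....F
  .....
  .....
Step 5: 0 trees catch fire, 2 burn out
  ....T
  .....
  .....
  .....
  .....
Step 6: 0 trees catch fire, 0 burn out
  ....T
  .....
  .....
  .....
  .....

....T
.....
.....
.....
.....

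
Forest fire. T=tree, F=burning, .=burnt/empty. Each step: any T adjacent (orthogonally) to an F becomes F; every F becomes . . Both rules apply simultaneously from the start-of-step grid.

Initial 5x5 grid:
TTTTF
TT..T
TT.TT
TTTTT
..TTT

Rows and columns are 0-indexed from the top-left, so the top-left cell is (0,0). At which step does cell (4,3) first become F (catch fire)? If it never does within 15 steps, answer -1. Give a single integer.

Step 1: cell (4,3)='T' (+2 fires, +1 burnt)
Step 2: cell (4,3)='T' (+2 fires, +2 burnt)
Step 3: cell (4,3)='T' (+3 fires, +2 burnt)
Step 4: cell (4,3)='T' (+4 fires, +3 burnt)
Step 5: cell (4,3)='F' (+4 fires, +4 burnt)
  -> target ignites at step 5
Step 6: cell (4,3)='.' (+3 fires, +4 burnt)
Step 7: cell (4,3)='.' (+1 fires, +3 burnt)
Step 8: cell (4,3)='.' (+0 fires, +1 burnt)
  fire out at step 8

5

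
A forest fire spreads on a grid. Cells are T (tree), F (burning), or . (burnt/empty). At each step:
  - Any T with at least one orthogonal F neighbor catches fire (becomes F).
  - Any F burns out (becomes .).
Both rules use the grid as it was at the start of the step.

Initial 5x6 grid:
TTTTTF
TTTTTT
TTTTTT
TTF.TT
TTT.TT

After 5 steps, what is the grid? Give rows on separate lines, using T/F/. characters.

Step 1: 5 trees catch fire, 2 burn out
  TTTTF.
  TTTTTF
  TTFTTT
  TF..TT
  TTF.TT
Step 2: 8 trees catch fire, 5 burn out
  TTTF..
  TTFTF.
  TF.FTF
  F...TT
  TF..TT
Step 3: 7 trees catch fire, 8 burn out
  TTF...
  TF.F..
  F...F.
  ....TF
  F...TT
Step 4: 4 trees catch fire, 7 burn out
  TF....
  F.....
  ......
  ....F.
  ....TF
Step 5: 2 trees catch fire, 4 burn out
  F.....
  ......
  ......
  ......
  ....F.

F.....
......
......
......
....F.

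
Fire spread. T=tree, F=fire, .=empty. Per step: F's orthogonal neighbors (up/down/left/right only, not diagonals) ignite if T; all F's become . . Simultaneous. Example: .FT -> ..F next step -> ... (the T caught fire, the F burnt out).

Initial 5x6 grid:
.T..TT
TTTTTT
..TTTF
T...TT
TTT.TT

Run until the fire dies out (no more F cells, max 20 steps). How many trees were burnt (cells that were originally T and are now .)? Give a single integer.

Step 1: +3 fires, +1 burnt (F count now 3)
Step 2: +5 fires, +3 burnt (F count now 5)
Step 3: +4 fires, +5 burnt (F count now 4)
Step 4: +1 fires, +4 burnt (F count now 1)
Step 5: +1 fires, +1 burnt (F count now 1)
Step 6: +2 fires, +1 burnt (F count now 2)
Step 7: +0 fires, +2 burnt (F count now 0)
Fire out after step 7
Initially T: 20, now '.': 26
Total burnt (originally-T cells now '.'): 16

Answer: 16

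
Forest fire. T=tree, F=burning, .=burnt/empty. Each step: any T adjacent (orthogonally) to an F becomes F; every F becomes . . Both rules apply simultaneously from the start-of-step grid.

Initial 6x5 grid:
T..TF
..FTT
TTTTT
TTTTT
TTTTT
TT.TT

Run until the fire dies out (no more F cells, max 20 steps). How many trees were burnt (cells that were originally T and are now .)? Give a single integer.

Step 1: +4 fires, +2 burnt (F count now 4)
Step 2: +4 fires, +4 burnt (F count now 4)
Step 3: +5 fires, +4 burnt (F count now 5)
Step 4: +4 fires, +5 burnt (F count now 4)
Step 5: +4 fires, +4 burnt (F count now 4)
Step 6: +1 fires, +4 burnt (F count now 1)
Step 7: +0 fires, +1 burnt (F count now 0)
Fire out after step 7
Initially T: 23, now '.': 29
Total burnt (originally-T cells now '.'): 22

Answer: 22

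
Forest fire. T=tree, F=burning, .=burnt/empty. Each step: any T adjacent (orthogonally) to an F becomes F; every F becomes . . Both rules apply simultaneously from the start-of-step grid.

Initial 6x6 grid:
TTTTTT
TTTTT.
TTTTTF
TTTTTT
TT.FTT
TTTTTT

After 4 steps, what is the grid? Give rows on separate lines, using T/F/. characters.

Step 1: 5 trees catch fire, 2 burn out
  TTTTTT
  TTTTT.
  TTTTF.
  TTTFTF
  TT..FT
  TTTFTT
Step 2: 7 trees catch fire, 5 burn out
  TTTTTT
  TTTTF.
  TTTF..
  TTF.F.
  TT...F
  TTF.FT
Step 3: 6 trees catch fire, 7 burn out
  TTTTFT
  TTTF..
  TTF...
  TF....
  TT....
  TF...F
Step 4: 7 trees catch fire, 6 burn out
  TTTF.F
  TTF...
  TF....
  F.....
  TF....
  F.....

TTTF.F
TTF...
TF....
F.....
TF....
F.....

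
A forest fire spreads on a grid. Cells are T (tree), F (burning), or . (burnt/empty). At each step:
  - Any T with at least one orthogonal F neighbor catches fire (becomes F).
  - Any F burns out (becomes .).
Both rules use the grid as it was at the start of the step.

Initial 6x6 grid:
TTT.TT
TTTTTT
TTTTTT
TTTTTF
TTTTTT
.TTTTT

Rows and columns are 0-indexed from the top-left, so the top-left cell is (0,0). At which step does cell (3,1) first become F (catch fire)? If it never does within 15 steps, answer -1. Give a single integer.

Step 1: cell (3,1)='T' (+3 fires, +1 burnt)
Step 2: cell (3,1)='T' (+5 fires, +3 burnt)
Step 3: cell (3,1)='T' (+6 fires, +5 burnt)
Step 4: cell (3,1)='F' (+6 fires, +6 burnt)
  -> target ignites at step 4
Step 5: cell (3,1)='.' (+5 fires, +6 burnt)
Step 6: cell (3,1)='.' (+5 fires, +5 burnt)
Step 7: cell (3,1)='.' (+2 fires, +5 burnt)
Step 8: cell (3,1)='.' (+1 fires, +2 burnt)
Step 9: cell (3,1)='.' (+0 fires, +1 burnt)
  fire out at step 9

4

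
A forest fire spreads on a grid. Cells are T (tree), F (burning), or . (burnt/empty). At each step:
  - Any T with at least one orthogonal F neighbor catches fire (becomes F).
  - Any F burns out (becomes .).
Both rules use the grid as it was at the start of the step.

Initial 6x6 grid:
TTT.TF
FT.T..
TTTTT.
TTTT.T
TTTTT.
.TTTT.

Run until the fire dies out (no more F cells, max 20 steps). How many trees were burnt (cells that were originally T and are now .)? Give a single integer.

Answer: 24

Derivation:
Step 1: +4 fires, +2 burnt (F count now 4)
Step 2: +3 fires, +4 burnt (F count now 3)
Step 3: +4 fires, +3 burnt (F count now 4)
Step 4: +3 fires, +4 burnt (F count now 3)
Step 5: +5 fires, +3 burnt (F count now 5)
Step 6: +2 fires, +5 burnt (F count now 2)
Step 7: +2 fires, +2 burnt (F count now 2)
Step 8: +1 fires, +2 burnt (F count now 1)
Step 9: +0 fires, +1 burnt (F count now 0)
Fire out after step 9
Initially T: 25, now '.': 35
Total burnt (originally-T cells now '.'): 24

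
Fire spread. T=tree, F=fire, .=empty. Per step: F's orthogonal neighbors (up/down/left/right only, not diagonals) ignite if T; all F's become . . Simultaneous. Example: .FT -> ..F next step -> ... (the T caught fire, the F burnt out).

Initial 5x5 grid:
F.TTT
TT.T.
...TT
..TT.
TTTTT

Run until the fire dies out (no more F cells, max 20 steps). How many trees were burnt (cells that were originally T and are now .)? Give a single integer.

Answer: 2

Derivation:
Step 1: +1 fires, +1 burnt (F count now 1)
Step 2: +1 fires, +1 burnt (F count now 1)
Step 3: +0 fires, +1 burnt (F count now 0)
Fire out after step 3
Initially T: 15, now '.': 12
Total burnt (originally-T cells now '.'): 2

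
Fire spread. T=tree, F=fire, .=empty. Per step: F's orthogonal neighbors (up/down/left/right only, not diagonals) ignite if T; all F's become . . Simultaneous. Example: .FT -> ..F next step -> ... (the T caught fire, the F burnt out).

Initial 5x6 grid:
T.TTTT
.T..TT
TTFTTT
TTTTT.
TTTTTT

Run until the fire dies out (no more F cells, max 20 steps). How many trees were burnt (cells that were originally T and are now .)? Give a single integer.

Answer: 23

Derivation:
Step 1: +3 fires, +1 burnt (F count now 3)
Step 2: +6 fires, +3 burnt (F count now 6)
Step 3: +6 fires, +6 burnt (F count now 6)
Step 4: +4 fires, +6 burnt (F count now 4)
Step 5: +3 fires, +4 burnt (F count now 3)
Step 6: +1 fires, +3 burnt (F count now 1)
Step 7: +0 fires, +1 burnt (F count now 0)
Fire out after step 7
Initially T: 24, now '.': 29
Total burnt (originally-T cells now '.'): 23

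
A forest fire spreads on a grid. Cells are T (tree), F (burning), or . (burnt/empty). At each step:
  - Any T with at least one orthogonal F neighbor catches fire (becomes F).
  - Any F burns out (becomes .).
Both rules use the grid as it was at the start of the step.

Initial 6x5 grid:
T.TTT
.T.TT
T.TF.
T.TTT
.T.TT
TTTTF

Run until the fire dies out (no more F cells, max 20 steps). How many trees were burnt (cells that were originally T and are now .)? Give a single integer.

Step 1: +5 fires, +2 burnt (F count now 5)
Step 2: +6 fires, +5 burnt (F count now 6)
Step 3: +3 fires, +6 burnt (F count now 3)
Step 4: +2 fires, +3 burnt (F count now 2)
Step 5: +0 fires, +2 burnt (F count now 0)
Fire out after step 5
Initially T: 20, now '.': 26
Total burnt (originally-T cells now '.'): 16

Answer: 16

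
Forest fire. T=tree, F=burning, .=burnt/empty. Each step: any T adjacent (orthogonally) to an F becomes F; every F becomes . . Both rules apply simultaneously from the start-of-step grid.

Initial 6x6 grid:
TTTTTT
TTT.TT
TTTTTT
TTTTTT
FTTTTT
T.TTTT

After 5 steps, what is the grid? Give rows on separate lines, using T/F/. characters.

Step 1: 3 trees catch fire, 1 burn out
  TTTTTT
  TTT.TT
  TTTTTT
  FTTTTT
  .FTTTT
  F.TTTT
Step 2: 3 trees catch fire, 3 burn out
  TTTTTT
  TTT.TT
  FTTTTT
  .FTTTT
  ..FTTT
  ..TTTT
Step 3: 5 trees catch fire, 3 burn out
  TTTTTT
  FTT.TT
  .FTTTT
  ..FTTT
  ...FTT
  ..FTTT
Step 4: 6 trees catch fire, 5 burn out
  FTTTTT
  .FT.TT
  ..FTTT
  ...FTT
  ....FT
  ...FTT
Step 5: 6 trees catch fire, 6 burn out
  .FTTTT
  ..F.TT
  ...FTT
  ....FT
  .....F
  ....FT

.FTTTT
..F.TT
...FTT
....FT
.....F
....FT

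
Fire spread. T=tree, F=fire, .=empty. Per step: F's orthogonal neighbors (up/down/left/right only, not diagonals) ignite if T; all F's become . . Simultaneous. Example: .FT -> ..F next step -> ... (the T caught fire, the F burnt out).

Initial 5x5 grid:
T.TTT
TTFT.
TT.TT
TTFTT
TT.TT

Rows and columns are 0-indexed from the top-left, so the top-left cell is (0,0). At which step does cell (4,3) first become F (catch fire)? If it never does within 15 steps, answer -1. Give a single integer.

Step 1: cell (4,3)='T' (+5 fires, +2 burnt)
Step 2: cell (4,3)='F' (+8 fires, +5 burnt)
  -> target ignites at step 2
Step 3: cell (4,3)='.' (+6 fires, +8 burnt)
Step 4: cell (4,3)='.' (+0 fires, +6 burnt)
  fire out at step 4

2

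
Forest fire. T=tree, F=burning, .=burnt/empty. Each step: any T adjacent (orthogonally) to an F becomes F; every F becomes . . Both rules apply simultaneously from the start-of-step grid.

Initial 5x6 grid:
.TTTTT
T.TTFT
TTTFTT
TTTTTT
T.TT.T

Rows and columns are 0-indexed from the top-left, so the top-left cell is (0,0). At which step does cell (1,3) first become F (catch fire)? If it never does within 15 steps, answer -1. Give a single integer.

Step 1: cell (1,3)='F' (+6 fires, +2 burnt)
  -> target ignites at step 1
Step 2: cell (1,3)='.' (+8 fires, +6 burnt)
Step 3: cell (1,3)='.' (+5 fires, +8 burnt)
Step 4: cell (1,3)='.' (+4 fires, +5 burnt)
Step 5: cell (1,3)='.' (+1 fires, +4 burnt)
Step 6: cell (1,3)='.' (+0 fires, +1 burnt)
  fire out at step 6

1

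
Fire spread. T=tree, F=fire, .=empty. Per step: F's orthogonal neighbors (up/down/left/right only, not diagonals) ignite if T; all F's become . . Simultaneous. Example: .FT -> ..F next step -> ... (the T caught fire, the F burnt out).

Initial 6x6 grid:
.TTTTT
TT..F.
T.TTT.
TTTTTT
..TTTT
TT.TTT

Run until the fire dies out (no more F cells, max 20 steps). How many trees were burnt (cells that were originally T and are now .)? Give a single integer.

Step 1: +2 fires, +1 burnt (F count now 2)
Step 2: +4 fires, +2 burnt (F count now 4)
Step 3: +5 fires, +4 burnt (F count now 5)
Step 4: +5 fires, +5 burnt (F count now 5)
Step 5: +5 fires, +5 burnt (F count now 5)
Step 6: +2 fires, +5 burnt (F count now 2)
Step 7: +1 fires, +2 burnt (F count now 1)
Step 8: +0 fires, +1 burnt (F count now 0)
Fire out after step 8
Initially T: 26, now '.': 34
Total burnt (originally-T cells now '.'): 24

Answer: 24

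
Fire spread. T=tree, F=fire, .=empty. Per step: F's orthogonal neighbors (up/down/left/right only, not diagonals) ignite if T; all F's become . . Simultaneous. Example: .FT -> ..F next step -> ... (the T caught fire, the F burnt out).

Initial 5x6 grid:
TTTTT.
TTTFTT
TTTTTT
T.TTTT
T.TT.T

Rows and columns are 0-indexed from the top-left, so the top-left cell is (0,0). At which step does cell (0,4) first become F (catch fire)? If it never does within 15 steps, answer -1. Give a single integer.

Step 1: cell (0,4)='T' (+4 fires, +1 burnt)
Step 2: cell (0,4)='F' (+7 fires, +4 burnt)
  -> target ignites at step 2
Step 3: cell (0,4)='.' (+7 fires, +7 burnt)
Step 4: cell (0,4)='.' (+4 fires, +7 burnt)
Step 5: cell (0,4)='.' (+2 fires, +4 burnt)
Step 6: cell (0,4)='.' (+1 fires, +2 burnt)
Step 7: cell (0,4)='.' (+0 fires, +1 burnt)
  fire out at step 7

2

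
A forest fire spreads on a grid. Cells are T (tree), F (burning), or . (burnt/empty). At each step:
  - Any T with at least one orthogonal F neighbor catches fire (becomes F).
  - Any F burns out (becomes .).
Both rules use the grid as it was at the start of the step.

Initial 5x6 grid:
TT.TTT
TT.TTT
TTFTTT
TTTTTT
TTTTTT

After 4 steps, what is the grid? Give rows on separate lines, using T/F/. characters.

Step 1: 3 trees catch fire, 1 burn out
  TT.TTT
  TT.TTT
  TF.FTT
  TTFTTT
  TTTTTT
Step 2: 7 trees catch fire, 3 burn out
  TT.TTT
  TF.FTT
  F...FT
  TF.FTT
  TTFTTT
Step 3: 9 trees catch fire, 7 burn out
  TF.FTT
  F...FT
  .....F
  F...FT
  TF.FTT
Step 4: 6 trees catch fire, 9 burn out
  F...FT
  .....F
  ......
  .....F
  F...FT

F...FT
.....F
......
.....F
F...FT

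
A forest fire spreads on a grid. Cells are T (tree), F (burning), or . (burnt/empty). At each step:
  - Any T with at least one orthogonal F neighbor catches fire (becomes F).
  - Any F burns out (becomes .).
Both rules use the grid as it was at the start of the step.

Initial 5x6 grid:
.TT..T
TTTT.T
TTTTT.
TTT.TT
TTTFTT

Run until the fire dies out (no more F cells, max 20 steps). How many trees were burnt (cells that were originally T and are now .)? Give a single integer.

Answer: 21

Derivation:
Step 1: +2 fires, +1 burnt (F count now 2)
Step 2: +4 fires, +2 burnt (F count now 4)
Step 3: +5 fires, +4 burnt (F count now 5)
Step 4: +4 fires, +5 burnt (F count now 4)
Step 5: +4 fires, +4 burnt (F count now 4)
Step 6: +2 fires, +4 burnt (F count now 2)
Step 7: +0 fires, +2 burnt (F count now 0)
Fire out after step 7
Initially T: 23, now '.': 28
Total burnt (originally-T cells now '.'): 21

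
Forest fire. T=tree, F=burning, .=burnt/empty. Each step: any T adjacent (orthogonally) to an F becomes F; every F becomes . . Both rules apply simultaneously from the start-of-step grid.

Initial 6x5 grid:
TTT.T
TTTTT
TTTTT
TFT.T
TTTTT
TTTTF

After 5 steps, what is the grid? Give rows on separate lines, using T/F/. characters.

Step 1: 6 trees catch fire, 2 burn out
  TTT.T
  TTTTT
  TFTTT
  F.F.T
  TFTTF
  TTTF.
Step 2: 9 trees catch fire, 6 burn out
  TTT.T
  TFTTT
  F.FTT
  ....F
  F.FF.
  TFF..
Step 3: 6 trees catch fire, 9 burn out
  TFT.T
  F.FTT
  ...FF
  .....
  .....
  F....
Step 4: 4 trees catch fire, 6 burn out
  F.F.T
  ...FF
  .....
  .....
  .....
  .....
Step 5: 1 trees catch fire, 4 burn out
  ....F
  .....
  .....
  .....
  .....
  .....

....F
.....
.....
.....
.....
.....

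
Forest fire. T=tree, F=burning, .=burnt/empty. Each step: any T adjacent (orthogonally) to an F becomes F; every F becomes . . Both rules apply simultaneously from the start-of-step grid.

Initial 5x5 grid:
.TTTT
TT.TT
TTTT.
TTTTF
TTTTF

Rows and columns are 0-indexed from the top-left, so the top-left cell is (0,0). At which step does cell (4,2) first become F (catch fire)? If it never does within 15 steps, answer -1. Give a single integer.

Step 1: cell (4,2)='T' (+2 fires, +2 burnt)
Step 2: cell (4,2)='F' (+3 fires, +2 burnt)
  -> target ignites at step 2
Step 3: cell (4,2)='.' (+4 fires, +3 burnt)
Step 4: cell (4,2)='.' (+5 fires, +4 burnt)
Step 5: cell (4,2)='.' (+4 fires, +5 burnt)
Step 6: cell (4,2)='.' (+2 fires, +4 burnt)
Step 7: cell (4,2)='.' (+0 fires, +2 burnt)
  fire out at step 7

2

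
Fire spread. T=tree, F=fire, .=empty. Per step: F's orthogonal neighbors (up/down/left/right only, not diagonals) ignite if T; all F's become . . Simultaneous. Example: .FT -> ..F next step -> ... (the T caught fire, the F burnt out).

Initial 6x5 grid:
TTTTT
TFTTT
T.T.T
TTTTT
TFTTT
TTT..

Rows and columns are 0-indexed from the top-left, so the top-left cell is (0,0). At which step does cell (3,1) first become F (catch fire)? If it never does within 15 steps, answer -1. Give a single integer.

Step 1: cell (3,1)='F' (+7 fires, +2 burnt)
  -> target ignites at step 1
Step 2: cell (3,1)='.' (+10 fires, +7 burnt)
Step 3: cell (3,1)='.' (+4 fires, +10 burnt)
Step 4: cell (3,1)='.' (+3 fires, +4 burnt)
Step 5: cell (3,1)='.' (+0 fires, +3 burnt)
  fire out at step 5

1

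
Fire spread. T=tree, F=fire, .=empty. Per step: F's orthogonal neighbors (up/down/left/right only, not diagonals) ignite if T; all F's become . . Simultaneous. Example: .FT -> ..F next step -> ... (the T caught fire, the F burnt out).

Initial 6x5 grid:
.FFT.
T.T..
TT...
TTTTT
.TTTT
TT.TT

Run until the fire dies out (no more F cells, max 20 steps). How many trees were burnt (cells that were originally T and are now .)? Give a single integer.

Step 1: +2 fires, +2 burnt (F count now 2)
Step 2: +0 fires, +2 burnt (F count now 0)
Fire out after step 2
Initially T: 18, now '.': 14
Total burnt (originally-T cells now '.'): 2

Answer: 2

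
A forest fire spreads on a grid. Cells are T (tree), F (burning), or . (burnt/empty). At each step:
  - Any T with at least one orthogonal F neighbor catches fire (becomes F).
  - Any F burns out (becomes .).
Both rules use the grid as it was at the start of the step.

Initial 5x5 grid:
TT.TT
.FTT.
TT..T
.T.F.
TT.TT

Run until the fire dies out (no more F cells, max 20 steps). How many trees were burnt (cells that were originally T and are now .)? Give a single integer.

Step 1: +4 fires, +2 burnt (F count now 4)
Step 2: +5 fires, +4 burnt (F count now 5)
Step 3: +2 fires, +5 burnt (F count now 2)
Step 4: +2 fires, +2 burnt (F count now 2)
Step 5: +0 fires, +2 burnt (F count now 0)
Fire out after step 5
Initially T: 14, now '.': 24
Total burnt (originally-T cells now '.'): 13

Answer: 13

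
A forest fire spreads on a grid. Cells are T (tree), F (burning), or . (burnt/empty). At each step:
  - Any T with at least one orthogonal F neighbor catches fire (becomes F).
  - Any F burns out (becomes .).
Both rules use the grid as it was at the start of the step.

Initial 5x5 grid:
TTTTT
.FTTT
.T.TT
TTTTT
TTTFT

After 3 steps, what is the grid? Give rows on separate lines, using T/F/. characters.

Step 1: 6 trees catch fire, 2 burn out
  TFTTT
  ..FTT
  .F.TT
  TTTFT
  TTF.F
Step 2: 8 trees catch fire, 6 burn out
  F.FTT
  ...FT
  ...FT
  TFF.F
  TF...
Step 3: 5 trees catch fire, 8 burn out
  ...FT
  ....F
  ....F
  F....
  F....

...FT
....F
....F
F....
F....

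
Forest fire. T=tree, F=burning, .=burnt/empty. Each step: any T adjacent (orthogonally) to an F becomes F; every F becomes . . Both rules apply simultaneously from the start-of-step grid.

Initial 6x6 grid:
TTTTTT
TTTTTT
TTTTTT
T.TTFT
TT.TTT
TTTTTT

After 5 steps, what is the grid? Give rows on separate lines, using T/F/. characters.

Step 1: 4 trees catch fire, 1 burn out
  TTTTTT
  TTTTTT
  TTTTFT
  T.TF.F
  TT.TFT
  TTTTTT
Step 2: 7 trees catch fire, 4 burn out
  TTTTTT
  TTTTFT
  TTTF.F
  T.F...
  TT.F.F
  TTTTFT
Step 3: 6 trees catch fire, 7 burn out
  TTTTFT
  TTTF.F
  TTF...
  T.....
  TT....
  TTTF.F
Step 4: 5 trees catch fire, 6 burn out
  TTTF.F
  TTF...
  TF....
  T.....
  TT....
  TTF...
Step 5: 4 trees catch fire, 5 burn out
  TTF...
  TF....
  F.....
  T.....
  TT....
  TF....

TTF...
TF....
F.....
T.....
TT....
TF....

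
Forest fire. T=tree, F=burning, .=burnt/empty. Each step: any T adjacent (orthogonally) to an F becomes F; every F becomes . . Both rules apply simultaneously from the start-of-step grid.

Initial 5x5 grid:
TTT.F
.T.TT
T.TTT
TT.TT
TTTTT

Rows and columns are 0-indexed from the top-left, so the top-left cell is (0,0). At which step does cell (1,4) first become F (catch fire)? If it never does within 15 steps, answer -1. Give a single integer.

Step 1: cell (1,4)='F' (+1 fires, +1 burnt)
  -> target ignites at step 1
Step 2: cell (1,4)='.' (+2 fires, +1 burnt)
Step 3: cell (1,4)='.' (+2 fires, +2 burnt)
Step 4: cell (1,4)='.' (+3 fires, +2 burnt)
Step 5: cell (1,4)='.' (+1 fires, +3 burnt)
Step 6: cell (1,4)='.' (+1 fires, +1 burnt)
Step 7: cell (1,4)='.' (+1 fires, +1 burnt)
Step 8: cell (1,4)='.' (+2 fires, +1 burnt)
Step 9: cell (1,4)='.' (+1 fires, +2 burnt)
Step 10: cell (1,4)='.' (+1 fires, +1 burnt)
Step 11: cell (1,4)='.' (+0 fires, +1 burnt)
  fire out at step 11

1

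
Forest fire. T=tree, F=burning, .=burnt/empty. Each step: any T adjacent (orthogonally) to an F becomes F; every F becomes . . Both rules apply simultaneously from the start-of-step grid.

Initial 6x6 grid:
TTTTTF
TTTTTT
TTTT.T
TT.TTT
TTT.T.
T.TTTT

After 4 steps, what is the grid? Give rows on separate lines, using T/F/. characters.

Step 1: 2 trees catch fire, 1 burn out
  TTTTF.
  TTTTTF
  TTTT.T
  TT.TTT
  TTT.T.
  T.TTTT
Step 2: 3 trees catch fire, 2 burn out
  TTTF..
  TTTTF.
  TTTT.F
  TT.TTT
  TTT.T.
  T.TTTT
Step 3: 3 trees catch fire, 3 burn out
  TTF...
  TTTF..
  TTTT..
  TT.TTF
  TTT.T.
  T.TTTT
Step 4: 4 trees catch fire, 3 burn out
  TF....
  TTF...
  TTTF..
  TT.TF.
  TTT.T.
  T.TTTT

TF....
TTF...
TTTF..
TT.TF.
TTT.T.
T.TTTT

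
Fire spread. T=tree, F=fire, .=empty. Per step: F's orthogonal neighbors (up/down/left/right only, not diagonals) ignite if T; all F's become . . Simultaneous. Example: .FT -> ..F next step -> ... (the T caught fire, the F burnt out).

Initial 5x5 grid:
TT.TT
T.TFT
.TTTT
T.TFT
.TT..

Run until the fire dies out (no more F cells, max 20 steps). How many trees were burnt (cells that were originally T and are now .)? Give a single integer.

Step 1: +6 fires, +2 burnt (F count now 6)
Step 2: +4 fires, +6 burnt (F count now 4)
Step 3: +2 fires, +4 burnt (F count now 2)
Step 4: +0 fires, +2 burnt (F count now 0)
Fire out after step 4
Initially T: 16, now '.': 21
Total burnt (originally-T cells now '.'): 12

Answer: 12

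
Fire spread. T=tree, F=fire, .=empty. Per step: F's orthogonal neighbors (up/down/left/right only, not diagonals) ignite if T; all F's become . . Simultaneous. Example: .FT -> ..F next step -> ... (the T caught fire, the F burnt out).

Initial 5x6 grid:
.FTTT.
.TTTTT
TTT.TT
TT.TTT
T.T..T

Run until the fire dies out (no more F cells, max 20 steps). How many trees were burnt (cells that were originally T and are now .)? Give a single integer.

Answer: 20

Derivation:
Step 1: +2 fires, +1 burnt (F count now 2)
Step 2: +3 fires, +2 burnt (F count now 3)
Step 3: +5 fires, +3 burnt (F count now 5)
Step 4: +2 fires, +5 burnt (F count now 2)
Step 5: +3 fires, +2 burnt (F count now 3)
Step 6: +2 fires, +3 burnt (F count now 2)
Step 7: +2 fires, +2 burnt (F count now 2)
Step 8: +1 fires, +2 burnt (F count now 1)
Step 9: +0 fires, +1 burnt (F count now 0)
Fire out after step 9
Initially T: 21, now '.': 29
Total burnt (originally-T cells now '.'): 20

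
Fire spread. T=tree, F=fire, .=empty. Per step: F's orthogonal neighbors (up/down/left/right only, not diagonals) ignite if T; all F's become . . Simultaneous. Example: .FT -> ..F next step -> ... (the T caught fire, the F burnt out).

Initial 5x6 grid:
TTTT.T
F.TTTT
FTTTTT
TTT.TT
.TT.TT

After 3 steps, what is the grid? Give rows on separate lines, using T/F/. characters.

Step 1: 3 trees catch fire, 2 burn out
  FTTT.T
  ..TTTT
  .FTTTT
  FTT.TT
  .TT.TT
Step 2: 3 trees catch fire, 3 burn out
  .FTT.T
  ..TTTT
  ..FTTT
  .FT.TT
  .TT.TT
Step 3: 5 trees catch fire, 3 burn out
  ..FT.T
  ..FTTT
  ...FTT
  ..F.TT
  .FT.TT

..FT.T
..FTTT
...FTT
..F.TT
.FT.TT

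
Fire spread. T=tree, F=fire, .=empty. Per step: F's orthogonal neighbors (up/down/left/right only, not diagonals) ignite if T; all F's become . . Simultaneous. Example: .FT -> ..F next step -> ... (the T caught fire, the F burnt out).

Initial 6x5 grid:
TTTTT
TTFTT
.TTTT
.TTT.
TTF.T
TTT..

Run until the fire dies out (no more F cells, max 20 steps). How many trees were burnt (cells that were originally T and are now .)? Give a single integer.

Answer: 21

Derivation:
Step 1: +7 fires, +2 burnt (F count now 7)
Step 2: +10 fires, +7 burnt (F count now 10)
Step 3: +4 fires, +10 burnt (F count now 4)
Step 4: +0 fires, +4 burnt (F count now 0)
Fire out after step 4
Initially T: 22, now '.': 29
Total burnt (originally-T cells now '.'): 21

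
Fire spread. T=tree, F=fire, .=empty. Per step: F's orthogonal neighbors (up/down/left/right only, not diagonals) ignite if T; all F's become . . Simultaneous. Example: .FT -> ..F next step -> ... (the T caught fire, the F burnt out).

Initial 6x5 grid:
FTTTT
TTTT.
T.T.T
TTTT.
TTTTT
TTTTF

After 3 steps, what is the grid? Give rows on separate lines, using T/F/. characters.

Step 1: 4 trees catch fire, 2 burn out
  .FTTT
  FTTT.
  T.T.T
  TTTT.
  TTTTF
  TTTF.
Step 2: 5 trees catch fire, 4 burn out
  ..FTT
  .FTT.
  F.T.T
  TTTT.
  TTTF.
  TTF..
Step 3: 6 trees catch fire, 5 burn out
  ...FT
  ..FT.
  ..T.T
  FTTF.
  TTF..
  TF...

...FT
..FT.
..T.T
FTTF.
TTF..
TF...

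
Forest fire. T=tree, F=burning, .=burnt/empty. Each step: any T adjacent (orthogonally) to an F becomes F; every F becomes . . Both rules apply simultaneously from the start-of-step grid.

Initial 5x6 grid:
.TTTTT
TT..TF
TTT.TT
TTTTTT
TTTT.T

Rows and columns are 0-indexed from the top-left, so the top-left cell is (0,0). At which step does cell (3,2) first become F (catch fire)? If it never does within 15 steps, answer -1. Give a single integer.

Step 1: cell (3,2)='T' (+3 fires, +1 burnt)
Step 2: cell (3,2)='T' (+3 fires, +3 burnt)
Step 3: cell (3,2)='T' (+3 fires, +3 burnt)
Step 4: cell (3,2)='T' (+2 fires, +3 burnt)
Step 5: cell (3,2)='F' (+3 fires, +2 burnt)
  -> target ignites at step 5
Step 6: cell (3,2)='.' (+4 fires, +3 burnt)
Step 7: cell (3,2)='.' (+4 fires, +4 burnt)
Step 8: cell (3,2)='.' (+2 fires, +4 burnt)
Step 9: cell (3,2)='.' (+0 fires, +2 burnt)
  fire out at step 9

5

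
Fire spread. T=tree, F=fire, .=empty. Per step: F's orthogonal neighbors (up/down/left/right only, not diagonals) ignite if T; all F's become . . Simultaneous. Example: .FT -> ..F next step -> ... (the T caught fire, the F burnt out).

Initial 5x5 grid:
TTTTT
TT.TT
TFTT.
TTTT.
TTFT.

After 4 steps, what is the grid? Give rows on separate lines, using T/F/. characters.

Step 1: 7 trees catch fire, 2 burn out
  TTTTT
  TF.TT
  F.FT.
  TFFT.
  TF.F.
Step 2: 6 trees catch fire, 7 burn out
  TFTTT
  F..TT
  ...F.
  F..F.
  F....
Step 3: 3 trees catch fire, 6 burn out
  F.FTT
  ...FT
  .....
  .....
  .....
Step 4: 2 trees catch fire, 3 burn out
  ...FT
  ....F
  .....
  .....
  .....

...FT
....F
.....
.....
.....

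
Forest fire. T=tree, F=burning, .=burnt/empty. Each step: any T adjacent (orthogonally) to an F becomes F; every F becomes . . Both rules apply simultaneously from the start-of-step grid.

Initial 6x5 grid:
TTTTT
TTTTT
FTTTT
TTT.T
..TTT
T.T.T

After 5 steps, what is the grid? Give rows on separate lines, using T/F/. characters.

Step 1: 3 trees catch fire, 1 burn out
  TTTTT
  FTTTT
  .FTTT
  FTT.T
  ..TTT
  T.T.T
Step 2: 4 trees catch fire, 3 burn out
  FTTTT
  .FTTT
  ..FTT
  .FT.T
  ..TTT
  T.T.T
Step 3: 4 trees catch fire, 4 burn out
  .FTTT
  ..FTT
  ...FT
  ..F.T
  ..TTT
  T.T.T
Step 4: 4 trees catch fire, 4 burn out
  ..FTT
  ...FT
  ....F
  ....T
  ..FTT
  T.T.T
Step 5: 5 trees catch fire, 4 burn out
  ...FT
  ....F
  .....
  ....F
  ...FT
  T.F.T

...FT
....F
.....
....F
...FT
T.F.T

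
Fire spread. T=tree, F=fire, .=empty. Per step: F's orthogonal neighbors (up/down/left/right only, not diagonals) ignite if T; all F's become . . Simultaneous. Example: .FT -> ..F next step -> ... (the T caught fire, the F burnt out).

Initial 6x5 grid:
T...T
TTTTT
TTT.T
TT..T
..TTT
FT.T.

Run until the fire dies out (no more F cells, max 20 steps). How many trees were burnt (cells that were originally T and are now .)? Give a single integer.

Step 1: +1 fires, +1 burnt (F count now 1)
Step 2: +0 fires, +1 burnt (F count now 0)
Fire out after step 2
Initially T: 19, now '.': 12
Total burnt (originally-T cells now '.'): 1

Answer: 1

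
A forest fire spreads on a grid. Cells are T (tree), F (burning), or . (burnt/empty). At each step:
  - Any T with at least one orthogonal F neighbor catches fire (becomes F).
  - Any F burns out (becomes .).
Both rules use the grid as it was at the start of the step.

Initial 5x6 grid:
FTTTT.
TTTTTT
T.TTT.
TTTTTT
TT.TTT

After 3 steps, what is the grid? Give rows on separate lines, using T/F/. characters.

Step 1: 2 trees catch fire, 1 burn out
  .FTTT.
  FTTTTT
  T.TTT.
  TTTTTT
  TT.TTT
Step 2: 3 trees catch fire, 2 burn out
  ..FTT.
  .FTTTT
  F.TTT.
  TTTTTT
  TT.TTT
Step 3: 3 trees catch fire, 3 burn out
  ...FT.
  ..FTTT
  ..TTT.
  FTTTTT
  TT.TTT

...FT.
..FTTT
..TTT.
FTTTTT
TT.TTT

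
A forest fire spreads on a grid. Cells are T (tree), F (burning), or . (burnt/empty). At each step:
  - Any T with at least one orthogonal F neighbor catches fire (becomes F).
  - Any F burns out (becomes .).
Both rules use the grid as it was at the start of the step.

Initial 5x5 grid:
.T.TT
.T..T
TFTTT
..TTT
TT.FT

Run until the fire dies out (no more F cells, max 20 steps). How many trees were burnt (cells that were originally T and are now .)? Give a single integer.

Answer: 13

Derivation:
Step 1: +5 fires, +2 burnt (F count now 5)
Step 2: +4 fires, +5 burnt (F count now 4)
Step 3: +1 fires, +4 burnt (F count now 1)
Step 4: +1 fires, +1 burnt (F count now 1)
Step 5: +1 fires, +1 burnt (F count now 1)
Step 6: +1 fires, +1 burnt (F count now 1)
Step 7: +0 fires, +1 burnt (F count now 0)
Fire out after step 7
Initially T: 15, now '.': 23
Total burnt (originally-T cells now '.'): 13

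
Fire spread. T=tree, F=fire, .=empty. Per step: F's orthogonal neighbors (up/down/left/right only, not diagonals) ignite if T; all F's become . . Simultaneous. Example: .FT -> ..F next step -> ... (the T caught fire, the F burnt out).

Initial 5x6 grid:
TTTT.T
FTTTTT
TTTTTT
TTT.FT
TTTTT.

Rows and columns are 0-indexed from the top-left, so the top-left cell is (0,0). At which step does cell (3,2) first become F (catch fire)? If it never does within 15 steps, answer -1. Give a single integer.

Step 1: cell (3,2)='T' (+6 fires, +2 burnt)
Step 2: cell (3,2)='T' (+8 fires, +6 burnt)
Step 3: cell (3,2)='T' (+7 fires, +8 burnt)
Step 4: cell (3,2)='F' (+4 fires, +7 burnt)
  -> target ignites at step 4
Step 5: cell (3,2)='.' (+0 fires, +4 burnt)
  fire out at step 5

4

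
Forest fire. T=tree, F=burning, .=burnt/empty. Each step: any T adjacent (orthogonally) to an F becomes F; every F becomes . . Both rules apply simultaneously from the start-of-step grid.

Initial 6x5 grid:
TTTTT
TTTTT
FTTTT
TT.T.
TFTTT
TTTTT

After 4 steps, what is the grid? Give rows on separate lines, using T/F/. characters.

Step 1: 7 trees catch fire, 2 burn out
  TTTTT
  FTTTT
  .FTTT
  FF.T.
  F.FTT
  TFTTT
Step 2: 6 trees catch fire, 7 burn out
  FTTTT
  .FTTT
  ..FTT
  ...T.
  ...FT
  F.FTT
Step 3: 6 trees catch fire, 6 burn out
  .FTTT
  ..FTT
  ...FT
  ...F.
  ....F
  ...FT
Step 4: 4 trees catch fire, 6 burn out
  ..FTT
  ...FT
  ....F
  .....
  .....
  ....F

..FTT
...FT
....F
.....
.....
....F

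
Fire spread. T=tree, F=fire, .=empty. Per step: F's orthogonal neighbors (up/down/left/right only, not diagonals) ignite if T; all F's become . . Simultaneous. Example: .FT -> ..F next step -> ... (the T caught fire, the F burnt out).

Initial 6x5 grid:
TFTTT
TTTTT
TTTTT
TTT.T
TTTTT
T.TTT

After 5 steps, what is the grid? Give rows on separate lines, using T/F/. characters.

Step 1: 3 trees catch fire, 1 burn out
  F.FTT
  TFTTT
  TTTTT
  TTT.T
  TTTTT
  T.TTT
Step 2: 4 trees catch fire, 3 burn out
  ...FT
  F.FTT
  TFTTT
  TTT.T
  TTTTT
  T.TTT
Step 3: 5 trees catch fire, 4 burn out
  ....F
  ...FT
  F.FTT
  TFT.T
  TTTTT
  T.TTT
Step 4: 5 trees catch fire, 5 burn out
  .....
  ....F
  ...FT
  F.F.T
  TFTTT
  T.TTT
Step 5: 3 trees catch fire, 5 burn out
  .....
  .....
  ....F
  ....T
  F.FTT
  T.TTT

.....
.....
....F
....T
F.FTT
T.TTT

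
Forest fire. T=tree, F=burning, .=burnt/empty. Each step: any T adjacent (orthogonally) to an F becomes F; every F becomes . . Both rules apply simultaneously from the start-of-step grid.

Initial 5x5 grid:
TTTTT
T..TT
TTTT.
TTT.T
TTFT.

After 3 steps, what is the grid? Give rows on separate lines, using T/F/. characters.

Step 1: 3 trees catch fire, 1 burn out
  TTTTT
  T..TT
  TTTT.
  TTF.T
  TF.F.
Step 2: 3 trees catch fire, 3 burn out
  TTTTT
  T..TT
  TTFT.
  TF..T
  F....
Step 3: 3 trees catch fire, 3 burn out
  TTTTT
  T..TT
  TF.F.
  F...T
  .....

TTTTT
T..TT
TF.F.
F...T
.....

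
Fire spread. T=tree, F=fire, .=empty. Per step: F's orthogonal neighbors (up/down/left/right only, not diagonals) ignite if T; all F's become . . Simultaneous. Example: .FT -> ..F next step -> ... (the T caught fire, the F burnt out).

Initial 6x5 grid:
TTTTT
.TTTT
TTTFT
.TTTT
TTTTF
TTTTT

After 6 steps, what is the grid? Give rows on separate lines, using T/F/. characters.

Step 1: 7 trees catch fire, 2 burn out
  TTTTT
  .TTFT
  TTF.F
  .TTFF
  TTTF.
  TTTTF
Step 2: 7 trees catch fire, 7 burn out
  TTTFT
  .TF.F
  TF...
  .TF..
  TTF..
  TTTF.
Step 3: 7 trees catch fire, 7 burn out
  TTF.F
  .F...
  F....
  .F...
  TF...
  TTF..
Step 4: 3 trees catch fire, 7 burn out
  TF...
  .....
  .....
  .....
  F....
  TF...
Step 5: 2 trees catch fire, 3 burn out
  F....
  .....
  .....
  .....
  .....
  F....
Step 6: 0 trees catch fire, 2 burn out
  .....
  .....
  .....
  .....
  .....
  .....

.....
.....
.....
.....
.....
.....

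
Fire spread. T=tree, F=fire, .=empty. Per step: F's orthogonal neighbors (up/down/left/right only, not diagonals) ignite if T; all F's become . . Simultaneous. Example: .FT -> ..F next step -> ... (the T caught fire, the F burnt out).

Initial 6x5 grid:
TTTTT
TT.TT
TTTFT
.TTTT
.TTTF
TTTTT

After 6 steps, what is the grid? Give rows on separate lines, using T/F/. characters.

Step 1: 7 trees catch fire, 2 burn out
  TTTTT
  TT.FT
  TTF.F
  .TTFF
  .TTF.
  TTTTF
Step 2: 6 trees catch fire, 7 burn out
  TTTFT
  TT..F
  TF...
  .TF..
  .TF..
  TTTF.
Step 3: 7 trees catch fire, 6 burn out
  TTF.F
  TF...
  F....
  .F...
  .F...
  TTF..
Step 4: 3 trees catch fire, 7 burn out
  TF...
  F....
  .....
  .....
  .....
  TF...
Step 5: 2 trees catch fire, 3 burn out
  F....
  .....
  .....
  .....
  .....
  F....
Step 6: 0 trees catch fire, 2 burn out
  .....
  .....
  .....
  .....
  .....
  .....

.....
.....
.....
.....
.....
.....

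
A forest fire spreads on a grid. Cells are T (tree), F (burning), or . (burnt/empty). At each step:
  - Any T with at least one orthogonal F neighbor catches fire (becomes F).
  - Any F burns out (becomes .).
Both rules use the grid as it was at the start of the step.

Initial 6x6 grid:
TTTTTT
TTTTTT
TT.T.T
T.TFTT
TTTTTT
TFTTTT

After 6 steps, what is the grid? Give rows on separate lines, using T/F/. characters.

Step 1: 7 trees catch fire, 2 burn out
  TTTTTT
  TTTTTT
  TT.F.T
  T.F.FT
  TFTFTT
  F.FTTT
Step 2: 6 trees catch fire, 7 burn out
  TTTTTT
  TTTFTT
  TT...T
  T....F
  F.F.FT
  ...FTT
Step 3: 7 trees catch fire, 6 burn out
  TTTFTT
  TTF.FT
  TT...F
  F.....
  .....F
  ....FT
Step 4: 6 trees catch fire, 7 burn out
  TTF.FT
  TF...F
  FT....
  ......
  ......
  .....F
Step 5: 4 trees catch fire, 6 burn out
  TF...F
  F.....
  .F....
  ......
  ......
  ......
Step 6: 1 trees catch fire, 4 burn out
  F.....
  ......
  ......
  ......
  ......
  ......

F.....
......
......
......
......
......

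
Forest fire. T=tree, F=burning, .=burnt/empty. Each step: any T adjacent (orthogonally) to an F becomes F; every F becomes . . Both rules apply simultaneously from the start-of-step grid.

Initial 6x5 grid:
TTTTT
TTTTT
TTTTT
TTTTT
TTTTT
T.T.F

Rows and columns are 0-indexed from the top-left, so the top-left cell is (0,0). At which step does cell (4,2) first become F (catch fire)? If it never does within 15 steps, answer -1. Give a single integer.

Step 1: cell (4,2)='T' (+1 fires, +1 burnt)
Step 2: cell (4,2)='T' (+2 fires, +1 burnt)
Step 3: cell (4,2)='F' (+3 fires, +2 burnt)
  -> target ignites at step 3
Step 4: cell (4,2)='.' (+5 fires, +3 burnt)
Step 5: cell (4,2)='.' (+5 fires, +5 burnt)
Step 6: cell (4,2)='.' (+5 fires, +5 burnt)
Step 7: cell (4,2)='.' (+3 fires, +5 burnt)
Step 8: cell (4,2)='.' (+2 fires, +3 burnt)
Step 9: cell (4,2)='.' (+1 fires, +2 burnt)
Step 10: cell (4,2)='.' (+0 fires, +1 burnt)
  fire out at step 10

3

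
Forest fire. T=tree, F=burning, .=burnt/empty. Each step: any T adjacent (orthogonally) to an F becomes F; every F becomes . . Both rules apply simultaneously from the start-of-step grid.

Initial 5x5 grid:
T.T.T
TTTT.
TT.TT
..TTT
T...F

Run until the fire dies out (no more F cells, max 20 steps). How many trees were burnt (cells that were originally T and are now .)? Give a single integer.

Answer: 13

Derivation:
Step 1: +1 fires, +1 burnt (F count now 1)
Step 2: +2 fires, +1 burnt (F count now 2)
Step 3: +2 fires, +2 burnt (F count now 2)
Step 4: +1 fires, +2 burnt (F count now 1)
Step 5: +1 fires, +1 burnt (F count now 1)
Step 6: +2 fires, +1 burnt (F count now 2)
Step 7: +2 fires, +2 burnt (F count now 2)
Step 8: +2 fires, +2 burnt (F count now 2)
Step 9: +0 fires, +2 burnt (F count now 0)
Fire out after step 9
Initially T: 15, now '.': 23
Total burnt (originally-T cells now '.'): 13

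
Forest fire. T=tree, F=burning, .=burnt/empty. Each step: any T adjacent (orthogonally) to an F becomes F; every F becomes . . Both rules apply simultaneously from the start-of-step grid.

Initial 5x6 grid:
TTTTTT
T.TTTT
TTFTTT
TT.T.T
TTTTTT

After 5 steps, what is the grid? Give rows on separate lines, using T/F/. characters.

Step 1: 3 trees catch fire, 1 burn out
  TTTTTT
  T.FTTT
  TF.FTT
  TT.T.T
  TTTTTT
Step 2: 6 trees catch fire, 3 burn out
  TTFTTT
  T..FTT
  F...FT
  TF.F.T
  TTTTTT
Step 3: 8 trees catch fire, 6 burn out
  TF.FTT
  F...FT
  .....F
  F....T
  TFTFTT
Step 4: 7 trees catch fire, 8 burn out
  F...FT
  .....F
  ......
  .....F
  F.F.FT
Step 5: 2 trees catch fire, 7 burn out
  .....F
  ......
  ......
  ......
  .....F

.....F
......
......
......
.....F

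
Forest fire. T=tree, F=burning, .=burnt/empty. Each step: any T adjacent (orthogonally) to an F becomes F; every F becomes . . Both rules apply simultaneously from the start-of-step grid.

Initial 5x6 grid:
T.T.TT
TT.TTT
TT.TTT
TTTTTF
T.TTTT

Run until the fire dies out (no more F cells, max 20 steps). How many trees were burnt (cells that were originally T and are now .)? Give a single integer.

Answer: 23

Derivation:
Step 1: +3 fires, +1 burnt (F count now 3)
Step 2: +4 fires, +3 burnt (F count now 4)
Step 3: +5 fires, +4 burnt (F count now 5)
Step 4: +4 fires, +5 burnt (F count now 4)
Step 5: +2 fires, +4 burnt (F count now 2)
Step 6: +3 fires, +2 burnt (F count now 3)
Step 7: +1 fires, +3 burnt (F count now 1)
Step 8: +1 fires, +1 burnt (F count now 1)
Step 9: +0 fires, +1 burnt (F count now 0)
Fire out after step 9
Initially T: 24, now '.': 29
Total burnt (originally-T cells now '.'): 23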